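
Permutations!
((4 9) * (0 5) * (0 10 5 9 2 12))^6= (0 9 4 2 12)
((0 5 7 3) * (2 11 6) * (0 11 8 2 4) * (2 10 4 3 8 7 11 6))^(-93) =(0 2 10 5 7 4 11 8)(3 6)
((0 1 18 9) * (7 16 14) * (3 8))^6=((0 1 18 9)(3 8)(7 16 14))^6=(0 18)(1 9)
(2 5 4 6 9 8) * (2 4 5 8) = (2 8 4 6 9) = [0, 1, 8, 3, 6, 5, 9, 7, 4, 2]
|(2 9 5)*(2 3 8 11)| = |(2 9 5 3 8 11)| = 6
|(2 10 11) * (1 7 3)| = |(1 7 3)(2 10 11)| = 3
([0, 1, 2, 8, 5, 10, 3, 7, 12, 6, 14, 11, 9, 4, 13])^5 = (14)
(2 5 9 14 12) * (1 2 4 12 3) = (1 2 5 9 14 3)(4 12) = [0, 2, 5, 1, 12, 9, 6, 7, 8, 14, 10, 11, 4, 13, 3]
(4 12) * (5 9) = (4 12)(5 9) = [0, 1, 2, 3, 12, 9, 6, 7, 8, 5, 10, 11, 4]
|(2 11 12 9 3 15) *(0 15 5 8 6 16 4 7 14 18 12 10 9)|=|(0 15 2 11 10 9 3 5 8 6 16 4 7 14 18 12)|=16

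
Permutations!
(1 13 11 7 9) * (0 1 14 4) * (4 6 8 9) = [1, 13, 2, 3, 0, 5, 8, 4, 9, 14, 10, 7, 12, 11, 6] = (0 1 13 11 7 4)(6 8 9 14)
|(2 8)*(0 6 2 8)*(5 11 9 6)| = |(0 5 11 9 6 2)| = 6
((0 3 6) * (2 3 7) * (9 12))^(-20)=(12)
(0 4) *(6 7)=(0 4)(6 7)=[4, 1, 2, 3, 0, 5, 7, 6]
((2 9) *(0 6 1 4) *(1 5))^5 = (2 9)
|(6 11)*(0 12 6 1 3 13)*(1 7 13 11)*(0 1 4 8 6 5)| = 15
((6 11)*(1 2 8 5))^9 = ((1 2 8 5)(6 11))^9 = (1 2 8 5)(6 11)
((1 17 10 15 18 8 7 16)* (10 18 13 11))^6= ((1 17 18 8 7 16)(10 15 13 11))^6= (18)(10 13)(11 15)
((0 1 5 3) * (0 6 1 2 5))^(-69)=(0 3)(1 5)(2 6)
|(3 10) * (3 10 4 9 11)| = 4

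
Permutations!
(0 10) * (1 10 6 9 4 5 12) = (0 6 9 4 5 12 1 10) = [6, 10, 2, 3, 5, 12, 9, 7, 8, 4, 0, 11, 1]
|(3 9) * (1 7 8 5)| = 4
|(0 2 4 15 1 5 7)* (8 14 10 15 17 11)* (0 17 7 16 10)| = 40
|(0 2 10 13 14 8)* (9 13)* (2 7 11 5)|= 10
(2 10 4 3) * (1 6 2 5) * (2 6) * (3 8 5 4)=(1 2 10 3 4 8 5)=[0, 2, 10, 4, 8, 1, 6, 7, 5, 9, 3]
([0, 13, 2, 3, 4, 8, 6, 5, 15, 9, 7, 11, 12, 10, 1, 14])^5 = (1 8 10 14 5 13 15 7)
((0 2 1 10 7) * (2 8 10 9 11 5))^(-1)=(0 7 10 8)(1 2 5 11 9)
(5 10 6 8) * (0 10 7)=(0 10 6 8 5 7)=[10, 1, 2, 3, 4, 7, 8, 0, 5, 9, 6]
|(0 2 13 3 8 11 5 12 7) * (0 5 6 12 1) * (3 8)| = 10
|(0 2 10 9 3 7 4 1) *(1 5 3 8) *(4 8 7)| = |(0 2 10 9 7 8 1)(3 4 5)| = 21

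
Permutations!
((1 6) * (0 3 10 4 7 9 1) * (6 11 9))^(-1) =((0 3 10 4 7 6)(1 11 9))^(-1) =(0 6 7 4 10 3)(1 9 11)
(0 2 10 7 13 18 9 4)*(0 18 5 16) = (0 2 10 7 13 5 16)(4 18 9) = [2, 1, 10, 3, 18, 16, 6, 13, 8, 4, 7, 11, 12, 5, 14, 15, 0, 17, 9]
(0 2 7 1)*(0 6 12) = [2, 6, 7, 3, 4, 5, 12, 1, 8, 9, 10, 11, 0] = (0 2 7 1 6 12)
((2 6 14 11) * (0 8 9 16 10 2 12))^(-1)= (0 12 11 14 6 2 10 16 9 8)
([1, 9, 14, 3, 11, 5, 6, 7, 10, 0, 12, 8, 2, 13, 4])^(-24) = (2 8 14 10 4 12 11)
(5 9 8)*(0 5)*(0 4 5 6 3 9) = [6, 1, 2, 9, 5, 0, 3, 7, 4, 8] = (0 6 3 9 8 4 5)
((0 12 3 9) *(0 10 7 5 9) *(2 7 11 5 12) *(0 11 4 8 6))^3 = ((0 2 7 12 3 11 5 9 10 4 8 6))^3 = (0 12 5 4)(2 3 9 8)(6 7 11 10)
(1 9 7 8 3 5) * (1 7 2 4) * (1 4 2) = [0, 9, 2, 5, 4, 7, 6, 8, 3, 1] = (1 9)(3 5 7 8)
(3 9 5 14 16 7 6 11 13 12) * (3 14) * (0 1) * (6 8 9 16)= (0 1)(3 16 7 8 9 5)(6 11 13 12 14)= [1, 0, 2, 16, 4, 3, 11, 8, 9, 5, 10, 13, 14, 12, 6, 15, 7]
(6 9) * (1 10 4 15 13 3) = (1 10 4 15 13 3)(6 9) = [0, 10, 2, 1, 15, 5, 9, 7, 8, 6, 4, 11, 12, 3, 14, 13]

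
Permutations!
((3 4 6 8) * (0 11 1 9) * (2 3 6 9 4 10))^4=((0 11 1 4 9)(2 3 10)(6 8))^4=(0 9 4 1 11)(2 3 10)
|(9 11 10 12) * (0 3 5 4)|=4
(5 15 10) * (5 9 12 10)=(5 15)(9 12 10)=[0, 1, 2, 3, 4, 15, 6, 7, 8, 12, 9, 11, 10, 13, 14, 5]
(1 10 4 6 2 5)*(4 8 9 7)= (1 10 8 9 7 4 6 2 5)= [0, 10, 5, 3, 6, 1, 2, 4, 9, 7, 8]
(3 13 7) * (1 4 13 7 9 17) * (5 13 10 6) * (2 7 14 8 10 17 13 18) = [0, 4, 7, 14, 17, 18, 5, 3, 10, 13, 6, 11, 12, 9, 8, 15, 16, 1, 2] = (1 4 17)(2 7 3 14 8 10 6 5 18)(9 13)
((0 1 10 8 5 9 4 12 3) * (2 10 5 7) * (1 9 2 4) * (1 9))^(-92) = (0 12 7 10 5)(1 3 4 8 2)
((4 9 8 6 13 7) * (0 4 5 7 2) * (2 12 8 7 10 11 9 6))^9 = (0 6 12 2 4 13 8)(5 7 9 11 10)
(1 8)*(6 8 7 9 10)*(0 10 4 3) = (0 10 6 8 1 7 9 4 3) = [10, 7, 2, 0, 3, 5, 8, 9, 1, 4, 6]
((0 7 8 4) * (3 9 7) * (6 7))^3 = ((0 3 9 6 7 8 4))^3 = (0 6 4 9 8 3 7)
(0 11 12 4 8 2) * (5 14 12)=(0 11 5 14 12 4 8 2)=[11, 1, 0, 3, 8, 14, 6, 7, 2, 9, 10, 5, 4, 13, 12]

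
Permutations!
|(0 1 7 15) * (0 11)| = 5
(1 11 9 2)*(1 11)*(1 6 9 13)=(1 6 9 2 11 13)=[0, 6, 11, 3, 4, 5, 9, 7, 8, 2, 10, 13, 12, 1]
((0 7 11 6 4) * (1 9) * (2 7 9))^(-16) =((0 9 1 2 7 11 6 4))^(-16) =(11)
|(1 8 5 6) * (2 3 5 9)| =7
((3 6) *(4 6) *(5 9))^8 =((3 4 6)(5 9))^8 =(9)(3 6 4)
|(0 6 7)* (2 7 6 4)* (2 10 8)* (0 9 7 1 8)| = |(0 4 10)(1 8 2)(7 9)| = 6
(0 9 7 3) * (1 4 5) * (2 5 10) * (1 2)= (0 9 7 3)(1 4 10)(2 5)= [9, 4, 5, 0, 10, 2, 6, 3, 8, 7, 1]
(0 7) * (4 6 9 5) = (0 7)(4 6 9 5) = [7, 1, 2, 3, 6, 4, 9, 0, 8, 5]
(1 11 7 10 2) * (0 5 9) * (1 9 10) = (0 5 10 2 9)(1 11 7) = [5, 11, 9, 3, 4, 10, 6, 1, 8, 0, 2, 7]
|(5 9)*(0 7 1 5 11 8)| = 7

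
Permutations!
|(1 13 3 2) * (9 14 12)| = |(1 13 3 2)(9 14 12)| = 12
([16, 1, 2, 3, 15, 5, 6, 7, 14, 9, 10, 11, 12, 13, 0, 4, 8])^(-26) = [8, 1, 2, 3, 4, 5, 6, 7, 0, 9, 10, 11, 12, 13, 16, 15, 14]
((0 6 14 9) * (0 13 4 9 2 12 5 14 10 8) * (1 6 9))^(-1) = (0 8 10 6 1 4 13 9)(2 14 5 12)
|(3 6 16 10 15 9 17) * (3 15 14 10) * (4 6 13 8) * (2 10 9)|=6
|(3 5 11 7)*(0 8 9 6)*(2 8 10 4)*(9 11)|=|(0 10 4 2 8 11 7 3 5 9 6)|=11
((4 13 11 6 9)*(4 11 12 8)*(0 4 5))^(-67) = (0 5 8 12 13 4)(6 11 9)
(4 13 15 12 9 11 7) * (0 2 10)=(0 2 10)(4 13 15 12 9 11 7)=[2, 1, 10, 3, 13, 5, 6, 4, 8, 11, 0, 7, 9, 15, 14, 12]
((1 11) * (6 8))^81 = (1 11)(6 8)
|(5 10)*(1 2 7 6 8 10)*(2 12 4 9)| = |(1 12 4 9 2 7 6 8 10 5)| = 10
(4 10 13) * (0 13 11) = [13, 1, 2, 3, 10, 5, 6, 7, 8, 9, 11, 0, 12, 4] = (0 13 4 10 11)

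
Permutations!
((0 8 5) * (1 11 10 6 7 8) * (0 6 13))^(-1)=(0 13 10 11 1)(5 8 7 6)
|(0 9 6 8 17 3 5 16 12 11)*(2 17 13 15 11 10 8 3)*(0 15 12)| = |(0 9 6 3 5 16)(2 17)(8 13 12 10)(11 15)| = 12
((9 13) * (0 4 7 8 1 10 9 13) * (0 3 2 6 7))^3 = (13)(0 4)(1 3 7 10 2 8 9 6)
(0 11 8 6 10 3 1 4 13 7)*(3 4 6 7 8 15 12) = (0 11 15 12 3 1 6 10 4 13 8 7) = [11, 6, 2, 1, 13, 5, 10, 0, 7, 9, 4, 15, 3, 8, 14, 12]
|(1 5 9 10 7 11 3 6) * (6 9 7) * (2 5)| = |(1 2 5 7 11 3 9 10 6)| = 9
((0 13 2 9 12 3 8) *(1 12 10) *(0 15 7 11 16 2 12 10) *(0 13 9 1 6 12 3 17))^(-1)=((0 9 13 3 8 15 7 11 16 2 1 10 6 12 17))^(-1)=(0 17 12 6 10 1 2 16 11 7 15 8 3 13 9)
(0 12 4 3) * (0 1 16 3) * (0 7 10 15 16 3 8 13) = (0 12 4 7 10 15 16 8 13)(1 3) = [12, 3, 2, 1, 7, 5, 6, 10, 13, 9, 15, 11, 4, 0, 14, 16, 8]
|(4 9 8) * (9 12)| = |(4 12 9 8)| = 4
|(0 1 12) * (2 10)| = 6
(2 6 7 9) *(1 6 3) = [0, 6, 3, 1, 4, 5, 7, 9, 8, 2] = (1 6 7 9 2 3)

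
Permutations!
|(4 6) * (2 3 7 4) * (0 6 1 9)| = 8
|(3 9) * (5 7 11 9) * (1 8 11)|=7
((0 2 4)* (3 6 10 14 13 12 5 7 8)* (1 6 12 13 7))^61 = (0 2 4)(1 12 8 14 6 5 3 7 10)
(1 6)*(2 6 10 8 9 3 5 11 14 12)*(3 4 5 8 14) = (1 10 14 12 2 6)(3 8 9 4 5 11) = [0, 10, 6, 8, 5, 11, 1, 7, 9, 4, 14, 3, 2, 13, 12]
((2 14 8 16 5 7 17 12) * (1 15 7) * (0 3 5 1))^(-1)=(0 5 3)(1 16 8 14 2 12 17 7 15)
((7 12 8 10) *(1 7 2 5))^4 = ((1 7 12 8 10 2 5))^4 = (1 10 7 2 12 5 8)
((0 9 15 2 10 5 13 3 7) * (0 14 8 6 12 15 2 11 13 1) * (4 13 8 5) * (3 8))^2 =((0 9 2 10 4 13 8 6 12 15 11 3 7 14 5 1))^2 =(0 2 4 8 12 11 7 5)(1 9 10 13 6 15 3 14)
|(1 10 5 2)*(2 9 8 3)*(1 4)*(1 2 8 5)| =2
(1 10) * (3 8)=(1 10)(3 8)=[0, 10, 2, 8, 4, 5, 6, 7, 3, 9, 1]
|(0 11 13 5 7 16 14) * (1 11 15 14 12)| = |(0 15 14)(1 11 13 5 7 16 12)| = 21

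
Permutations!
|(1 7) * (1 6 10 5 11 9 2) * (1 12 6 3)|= |(1 7 3)(2 12 6 10 5 11 9)|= 21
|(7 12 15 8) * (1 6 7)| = |(1 6 7 12 15 8)| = 6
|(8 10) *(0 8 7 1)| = 5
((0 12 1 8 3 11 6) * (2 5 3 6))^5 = (12)(2 5 3 11)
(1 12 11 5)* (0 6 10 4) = [6, 12, 2, 3, 0, 1, 10, 7, 8, 9, 4, 5, 11] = (0 6 10 4)(1 12 11 5)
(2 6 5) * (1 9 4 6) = [0, 9, 1, 3, 6, 2, 5, 7, 8, 4] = (1 9 4 6 5 2)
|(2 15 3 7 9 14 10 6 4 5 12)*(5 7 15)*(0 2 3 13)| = |(0 2 5 12 3 15 13)(4 7 9 14 10 6)| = 42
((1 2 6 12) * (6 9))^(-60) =((1 2 9 6 12))^(-60) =(12)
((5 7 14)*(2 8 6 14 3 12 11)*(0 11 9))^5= ((0 11 2 8 6 14 5 7 3 12 9))^5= (0 14 9 6 12 8 3 2 7 11 5)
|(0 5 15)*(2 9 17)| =|(0 5 15)(2 9 17)| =3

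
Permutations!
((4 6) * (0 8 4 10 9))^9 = (0 6)(4 9)(8 10)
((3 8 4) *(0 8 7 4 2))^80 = ((0 8 2)(3 7 4))^80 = (0 2 8)(3 4 7)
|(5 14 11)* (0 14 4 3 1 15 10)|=|(0 14 11 5 4 3 1 15 10)|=9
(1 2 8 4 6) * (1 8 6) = [0, 2, 6, 3, 1, 5, 8, 7, 4] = (1 2 6 8 4)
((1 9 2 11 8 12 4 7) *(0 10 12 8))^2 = ((0 10 12 4 7 1 9 2 11))^2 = (0 12 7 9 11 10 4 1 2)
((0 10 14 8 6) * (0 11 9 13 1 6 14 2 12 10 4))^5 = (0 4)(2 10 12)(8 14)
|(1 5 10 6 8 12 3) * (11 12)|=8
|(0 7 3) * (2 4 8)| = |(0 7 3)(2 4 8)| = 3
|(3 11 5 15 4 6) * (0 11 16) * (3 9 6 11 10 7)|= 20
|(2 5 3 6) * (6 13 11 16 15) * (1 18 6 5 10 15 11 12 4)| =|(1 18 6 2 10 15 5 3 13 12 4)(11 16)| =22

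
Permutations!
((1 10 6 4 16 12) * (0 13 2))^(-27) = (1 4)(6 12)(10 16)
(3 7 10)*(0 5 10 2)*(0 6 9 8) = (0 5 10 3 7 2 6 9 8) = [5, 1, 6, 7, 4, 10, 9, 2, 0, 8, 3]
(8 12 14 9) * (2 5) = (2 5)(8 12 14 9) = [0, 1, 5, 3, 4, 2, 6, 7, 12, 8, 10, 11, 14, 13, 9]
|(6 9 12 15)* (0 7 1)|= |(0 7 1)(6 9 12 15)|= 12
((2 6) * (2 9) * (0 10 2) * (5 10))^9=((0 5 10 2 6 9))^9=(0 2)(5 6)(9 10)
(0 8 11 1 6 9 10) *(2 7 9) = (0 8 11 1 6 2 7 9 10) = [8, 6, 7, 3, 4, 5, 2, 9, 11, 10, 0, 1]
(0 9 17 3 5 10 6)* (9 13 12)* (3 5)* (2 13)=(0 2 13 12 9 17 5 10 6)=[2, 1, 13, 3, 4, 10, 0, 7, 8, 17, 6, 11, 9, 12, 14, 15, 16, 5]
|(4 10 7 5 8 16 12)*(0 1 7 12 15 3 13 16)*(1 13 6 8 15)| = |(0 13 16 1 7 5 15 3 6 8)(4 10 12)| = 30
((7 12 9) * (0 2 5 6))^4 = ((0 2 5 6)(7 12 9))^4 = (7 12 9)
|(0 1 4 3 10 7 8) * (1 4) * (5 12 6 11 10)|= 10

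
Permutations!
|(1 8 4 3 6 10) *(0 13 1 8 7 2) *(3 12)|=30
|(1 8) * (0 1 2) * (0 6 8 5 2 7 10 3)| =|(0 1 5 2 6 8 7 10 3)| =9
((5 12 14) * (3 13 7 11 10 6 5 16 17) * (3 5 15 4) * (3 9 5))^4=((3 13 7 11 10 6 15 4 9 5 12 14 16 17))^4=(3 10 9 16 7 15 12)(4 14 13 6 5 17 11)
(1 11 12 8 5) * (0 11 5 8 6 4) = (0 11 12 6 4)(1 5) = [11, 5, 2, 3, 0, 1, 4, 7, 8, 9, 10, 12, 6]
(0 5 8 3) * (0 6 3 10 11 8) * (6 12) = (0 5)(3 12 6)(8 10 11) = [5, 1, 2, 12, 4, 0, 3, 7, 10, 9, 11, 8, 6]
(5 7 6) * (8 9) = (5 7 6)(8 9) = [0, 1, 2, 3, 4, 7, 5, 6, 9, 8]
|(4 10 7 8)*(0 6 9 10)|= 7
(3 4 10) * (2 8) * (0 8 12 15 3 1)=(0 8 2 12 15 3 4 10 1)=[8, 0, 12, 4, 10, 5, 6, 7, 2, 9, 1, 11, 15, 13, 14, 3]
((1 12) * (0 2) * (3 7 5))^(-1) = (0 2)(1 12)(3 5 7)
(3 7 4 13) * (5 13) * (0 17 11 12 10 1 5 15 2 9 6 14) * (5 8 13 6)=(0 17 11 12 10 1 8 13 3 7 4 15 2 9 5 6 14)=[17, 8, 9, 7, 15, 6, 14, 4, 13, 5, 1, 12, 10, 3, 0, 2, 16, 11]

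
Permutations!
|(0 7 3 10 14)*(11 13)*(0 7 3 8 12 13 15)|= 10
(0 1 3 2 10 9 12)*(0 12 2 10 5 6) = [1, 3, 5, 10, 4, 6, 0, 7, 8, 2, 9, 11, 12] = (12)(0 1 3 10 9 2 5 6)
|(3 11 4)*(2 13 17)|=|(2 13 17)(3 11 4)|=3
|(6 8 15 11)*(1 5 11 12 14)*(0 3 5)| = 10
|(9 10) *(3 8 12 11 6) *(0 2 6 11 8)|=4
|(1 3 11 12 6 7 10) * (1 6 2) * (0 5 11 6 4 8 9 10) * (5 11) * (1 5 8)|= 13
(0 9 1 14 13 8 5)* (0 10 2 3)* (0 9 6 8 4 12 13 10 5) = [6, 14, 3, 9, 12, 5, 8, 7, 0, 1, 2, 11, 13, 4, 10] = (0 6 8)(1 14 10 2 3 9)(4 12 13)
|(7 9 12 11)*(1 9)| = 5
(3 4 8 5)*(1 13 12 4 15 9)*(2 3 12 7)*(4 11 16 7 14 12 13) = (1 4 8 5 13 14 12 11 16 7 2 3 15 9) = [0, 4, 3, 15, 8, 13, 6, 2, 5, 1, 10, 16, 11, 14, 12, 9, 7]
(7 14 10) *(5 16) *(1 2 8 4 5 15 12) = (1 2 8 4 5 16 15 12)(7 14 10) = [0, 2, 8, 3, 5, 16, 6, 14, 4, 9, 7, 11, 1, 13, 10, 12, 15]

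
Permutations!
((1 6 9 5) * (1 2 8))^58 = (1 2 9)(5 6 8)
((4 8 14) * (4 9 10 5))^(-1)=(4 5 10 9 14 8)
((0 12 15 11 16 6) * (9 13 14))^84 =(16)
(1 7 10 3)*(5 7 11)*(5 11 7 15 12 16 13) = (1 7 10 3)(5 15 12 16 13) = [0, 7, 2, 1, 4, 15, 6, 10, 8, 9, 3, 11, 16, 5, 14, 12, 13]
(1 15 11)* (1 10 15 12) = [0, 12, 2, 3, 4, 5, 6, 7, 8, 9, 15, 10, 1, 13, 14, 11] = (1 12)(10 15 11)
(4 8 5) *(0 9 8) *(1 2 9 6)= (0 6 1 2 9 8 5 4)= [6, 2, 9, 3, 0, 4, 1, 7, 5, 8]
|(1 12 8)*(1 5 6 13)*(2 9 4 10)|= 12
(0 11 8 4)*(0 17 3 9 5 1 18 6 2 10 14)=(0 11 8 4 17 3 9 5 1 18 6 2 10 14)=[11, 18, 10, 9, 17, 1, 2, 7, 4, 5, 14, 8, 12, 13, 0, 15, 16, 3, 6]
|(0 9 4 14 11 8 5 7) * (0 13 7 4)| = 10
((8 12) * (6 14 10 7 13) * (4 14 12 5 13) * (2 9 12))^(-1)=(2 6 13 5 8 12 9)(4 7 10 14)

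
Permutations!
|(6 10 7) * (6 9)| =|(6 10 7 9)| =4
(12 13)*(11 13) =[0, 1, 2, 3, 4, 5, 6, 7, 8, 9, 10, 13, 11, 12] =(11 13 12)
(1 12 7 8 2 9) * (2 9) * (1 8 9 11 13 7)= [0, 12, 2, 3, 4, 5, 6, 9, 11, 8, 10, 13, 1, 7]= (1 12)(7 9 8 11 13)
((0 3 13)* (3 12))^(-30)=((0 12 3 13))^(-30)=(0 3)(12 13)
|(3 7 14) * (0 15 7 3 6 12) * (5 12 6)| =|(0 15 7 14 5 12)| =6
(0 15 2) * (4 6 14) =(0 15 2)(4 6 14) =[15, 1, 0, 3, 6, 5, 14, 7, 8, 9, 10, 11, 12, 13, 4, 2]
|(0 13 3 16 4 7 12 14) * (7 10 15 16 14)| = 4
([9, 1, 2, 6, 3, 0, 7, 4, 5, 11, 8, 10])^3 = (0 10)(3 4 7 6)(5 11)(8 9)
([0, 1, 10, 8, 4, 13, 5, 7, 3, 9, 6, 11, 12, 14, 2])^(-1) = (2 14 13 5 6 10)(3 8)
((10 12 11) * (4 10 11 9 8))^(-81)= (4 8 9 12 10)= ((4 10 12 9 8))^(-81)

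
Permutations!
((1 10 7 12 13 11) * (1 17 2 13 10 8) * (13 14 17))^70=((1 8)(2 14 17)(7 12 10)(11 13))^70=(2 14 17)(7 12 10)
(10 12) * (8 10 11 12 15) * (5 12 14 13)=(5 12 11 14 13)(8 10 15)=[0, 1, 2, 3, 4, 12, 6, 7, 10, 9, 15, 14, 11, 5, 13, 8]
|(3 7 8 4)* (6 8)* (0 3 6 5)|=12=|(0 3 7 5)(4 6 8)|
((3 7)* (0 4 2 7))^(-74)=((0 4 2 7 3))^(-74)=(0 4 2 7 3)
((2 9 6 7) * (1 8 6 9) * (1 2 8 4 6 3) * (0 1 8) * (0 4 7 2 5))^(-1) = (9)(0 5 2 6 4 7 1)(3 8) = ((9)(0 1 7 4 6 2 5)(3 8))^(-1)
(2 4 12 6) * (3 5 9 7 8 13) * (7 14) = (2 4 12 6)(3 5 9 14 7 8 13) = [0, 1, 4, 5, 12, 9, 2, 8, 13, 14, 10, 11, 6, 3, 7]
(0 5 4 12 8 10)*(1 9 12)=(0 5 4 1 9 12 8 10)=[5, 9, 2, 3, 1, 4, 6, 7, 10, 12, 0, 11, 8]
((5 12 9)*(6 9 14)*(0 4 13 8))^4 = ((0 4 13 8)(5 12 14 6 9))^4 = (5 9 6 14 12)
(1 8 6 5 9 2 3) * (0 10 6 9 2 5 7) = (0 10 6 7)(1 8 9 5 2 3) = [10, 8, 3, 1, 4, 2, 7, 0, 9, 5, 6]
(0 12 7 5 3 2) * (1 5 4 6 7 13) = (0 12 13 1 5 3 2)(4 6 7) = [12, 5, 0, 2, 6, 3, 7, 4, 8, 9, 10, 11, 13, 1]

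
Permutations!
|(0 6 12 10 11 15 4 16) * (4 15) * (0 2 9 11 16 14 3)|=11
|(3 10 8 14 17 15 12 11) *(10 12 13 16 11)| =|(3 12 10 8 14 17 15 13 16 11)| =10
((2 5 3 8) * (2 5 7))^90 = (8)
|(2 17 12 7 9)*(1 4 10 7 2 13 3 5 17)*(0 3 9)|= 10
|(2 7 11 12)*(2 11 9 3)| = 4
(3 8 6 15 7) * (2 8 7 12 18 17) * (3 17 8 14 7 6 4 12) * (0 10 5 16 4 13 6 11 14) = [10, 1, 0, 11, 12, 16, 15, 17, 13, 9, 5, 14, 18, 6, 7, 3, 4, 2, 8] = (0 10 5 16 4 12 18 8 13 6 15 3 11 14 7 17 2)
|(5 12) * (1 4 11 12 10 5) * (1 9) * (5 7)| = |(1 4 11 12 9)(5 10 7)| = 15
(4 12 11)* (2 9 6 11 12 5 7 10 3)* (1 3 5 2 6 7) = [0, 3, 9, 6, 2, 1, 11, 10, 8, 7, 5, 4, 12] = (12)(1 3 6 11 4 2 9 7 10 5)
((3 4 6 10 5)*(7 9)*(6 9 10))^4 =(3 10 9)(4 5 7)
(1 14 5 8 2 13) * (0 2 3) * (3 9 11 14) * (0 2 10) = (0 10)(1 3 2 13)(5 8 9 11 14) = [10, 3, 13, 2, 4, 8, 6, 7, 9, 11, 0, 14, 12, 1, 5]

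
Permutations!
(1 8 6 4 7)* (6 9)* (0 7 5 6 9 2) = (9)(0 7 1 8 2)(4 5 6) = [7, 8, 0, 3, 5, 6, 4, 1, 2, 9]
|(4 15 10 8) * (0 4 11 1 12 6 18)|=10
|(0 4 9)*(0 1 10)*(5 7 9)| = 7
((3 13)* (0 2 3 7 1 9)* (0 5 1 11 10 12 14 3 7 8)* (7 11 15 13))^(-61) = ((0 2 11 10 12 14 3 7 15 13 8)(1 9 5))^(-61) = (0 14 8 12 13 10 15 11 7 2 3)(1 5 9)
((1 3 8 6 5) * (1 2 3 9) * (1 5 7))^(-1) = ((1 9 5 2 3 8 6 7))^(-1) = (1 7 6 8 3 2 5 9)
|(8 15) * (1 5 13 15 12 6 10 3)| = |(1 5 13 15 8 12 6 10 3)| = 9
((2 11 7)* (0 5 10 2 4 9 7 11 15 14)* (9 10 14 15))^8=(15)(0 14 5)(2 4 9 10 7)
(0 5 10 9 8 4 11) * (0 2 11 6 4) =(0 5 10 9 8)(2 11)(4 6) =[5, 1, 11, 3, 6, 10, 4, 7, 0, 8, 9, 2]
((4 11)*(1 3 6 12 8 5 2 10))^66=(1 6 8 2)(3 12 5 10)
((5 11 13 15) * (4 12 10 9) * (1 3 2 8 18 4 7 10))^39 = (1 18 3 4 2 12 8)(5 15 13 11)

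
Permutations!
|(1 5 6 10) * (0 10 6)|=4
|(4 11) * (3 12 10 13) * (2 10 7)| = 6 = |(2 10 13 3 12 7)(4 11)|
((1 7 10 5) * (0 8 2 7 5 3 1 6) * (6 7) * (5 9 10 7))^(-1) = ((0 8 2 6)(1 9 10 3))^(-1) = (0 6 2 8)(1 3 10 9)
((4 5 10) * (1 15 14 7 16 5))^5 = (1 5 14 4 16 15 10 7)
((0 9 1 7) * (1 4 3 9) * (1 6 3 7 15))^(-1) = (0 7 4 9 3 6)(1 15)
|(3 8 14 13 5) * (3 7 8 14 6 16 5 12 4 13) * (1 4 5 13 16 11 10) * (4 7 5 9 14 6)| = 13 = |(1 7 8 4 16 13 12 9 14 3 6 11 10)|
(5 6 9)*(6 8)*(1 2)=(1 2)(5 8 6 9)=[0, 2, 1, 3, 4, 8, 9, 7, 6, 5]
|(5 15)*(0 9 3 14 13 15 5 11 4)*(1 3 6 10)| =|(0 9 6 10 1 3 14 13 15 11 4)| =11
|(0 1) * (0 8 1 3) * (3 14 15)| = 4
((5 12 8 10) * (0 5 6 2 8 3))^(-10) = (0 12)(2 10)(3 5)(6 8)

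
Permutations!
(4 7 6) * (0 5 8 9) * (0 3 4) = (0 5 8 9 3 4 7 6) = [5, 1, 2, 4, 7, 8, 0, 6, 9, 3]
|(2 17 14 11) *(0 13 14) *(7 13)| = 7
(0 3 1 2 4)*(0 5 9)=(0 3 1 2 4 5 9)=[3, 2, 4, 1, 5, 9, 6, 7, 8, 0]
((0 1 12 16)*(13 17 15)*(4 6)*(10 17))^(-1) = (0 16 12 1)(4 6)(10 13 15 17)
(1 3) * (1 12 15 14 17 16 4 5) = (1 3 12 15 14 17 16 4 5) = [0, 3, 2, 12, 5, 1, 6, 7, 8, 9, 10, 11, 15, 13, 17, 14, 4, 16]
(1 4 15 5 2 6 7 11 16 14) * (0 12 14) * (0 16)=[12, 4, 6, 3, 15, 2, 7, 11, 8, 9, 10, 0, 14, 13, 1, 5, 16]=(16)(0 12 14 1 4 15 5 2 6 7 11)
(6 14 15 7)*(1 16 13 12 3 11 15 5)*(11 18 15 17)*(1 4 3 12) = (1 16 13)(3 18 15 7 6 14 5 4)(11 17) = [0, 16, 2, 18, 3, 4, 14, 6, 8, 9, 10, 17, 12, 1, 5, 7, 13, 11, 15]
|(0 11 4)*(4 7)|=4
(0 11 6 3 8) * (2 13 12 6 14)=(0 11 14 2 13 12 6 3 8)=[11, 1, 13, 8, 4, 5, 3, 7, 0, 9, 10, 14, 6, 12, 2]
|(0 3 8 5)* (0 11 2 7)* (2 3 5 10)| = 8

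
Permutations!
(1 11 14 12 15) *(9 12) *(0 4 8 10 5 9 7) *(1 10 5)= (0 4 8 5 9 12 15 10 1 11 14 7)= [4, 11, 2, 3, 8, 9, 6, 0, 5, 12, 1, 14, 15, 13, 7, 10]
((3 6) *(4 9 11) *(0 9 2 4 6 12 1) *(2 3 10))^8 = (0 12 4 10 11)(1 3 2 6 9)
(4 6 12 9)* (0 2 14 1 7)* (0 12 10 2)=[0, 7, 14, 3, 6, 5, 10, 12, 8, 4, 2, 11, 9, 13, 1]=(1 7 12 9 4 6 10 2 14)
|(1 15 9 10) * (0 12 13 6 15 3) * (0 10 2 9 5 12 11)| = |(0 11)(1 3 10)(2 9)(5 12 13 6 15)| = 30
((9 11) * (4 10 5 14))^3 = (4 14 5 10)(9 11)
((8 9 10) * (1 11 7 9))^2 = ((1 11 7 9 10 8))^2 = (1 7 10)(8 11 9)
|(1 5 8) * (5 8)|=|(1 8)|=2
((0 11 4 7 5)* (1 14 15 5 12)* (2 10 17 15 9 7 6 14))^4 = (0 14 1 15 4 7 10)(2 5 6 12 17 11 9)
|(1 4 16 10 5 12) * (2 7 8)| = |(1 4 16 10 5 12)(2 7 8)| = 6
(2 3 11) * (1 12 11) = (1 12 11 2 3) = [0, 12, 3, 1, 4, 5, 6, 7, 8, 9, 10, 2, 11]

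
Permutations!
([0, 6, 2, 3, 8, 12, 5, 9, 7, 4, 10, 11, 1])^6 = [0, 5, 2, 3, 7, 1, 12, 4, 9, 8, 10, 11, 6]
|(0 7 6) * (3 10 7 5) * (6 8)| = |(0 5 3 10 7 8 6)| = 7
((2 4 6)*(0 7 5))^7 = ((0 7 5)(2 4 6))^7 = (0 7 5)(2 4 6)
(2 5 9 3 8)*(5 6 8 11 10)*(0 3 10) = (0 3 11)(2 6 8)(5 9 10) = [3, 1, 6, 11, 4, 9, 8, 7, 2, 10, 5, 0]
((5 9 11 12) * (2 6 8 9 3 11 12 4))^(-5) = (2 12 4 9 11 8 3 6 5)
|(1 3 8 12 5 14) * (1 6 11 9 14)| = 20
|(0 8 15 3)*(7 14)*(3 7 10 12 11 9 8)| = 8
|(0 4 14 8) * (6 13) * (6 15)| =|(0 4 14 8)(6 13 15)| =12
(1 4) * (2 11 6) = [0, 4, 11, 3, 1, 5, 2, 7, 8, 9, 10, 6] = (1 4)(2 11 6)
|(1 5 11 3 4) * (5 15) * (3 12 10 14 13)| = |(1 15 5 11 12 10 14 13 3 4)| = 10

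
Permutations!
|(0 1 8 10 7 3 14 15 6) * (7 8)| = 14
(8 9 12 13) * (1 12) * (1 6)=(1 12 13 8 9 6)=[0, 12, 2, 3, 4, 5, 1, 7, 9, 6, 10, 11, 13, 8]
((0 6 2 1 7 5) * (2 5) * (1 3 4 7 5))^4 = ((0 6 1 5)(2 3 4 7))^4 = (7)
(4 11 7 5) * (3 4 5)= (3 4 11 7)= [0, 1, 2, 4, 11, 5, 6, 3, 8, 9, 10, 7]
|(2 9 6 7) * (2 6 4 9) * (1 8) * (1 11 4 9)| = |(1 8 11 4)(6 7)| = 4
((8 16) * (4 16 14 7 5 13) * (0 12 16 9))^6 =((0 12 16 8 14 7 5 13 4 9))^6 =(0 5 16 4 14)(7 12 13 8 9)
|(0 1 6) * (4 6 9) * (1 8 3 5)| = |(0 8 3 5 1 9 4 6)| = 8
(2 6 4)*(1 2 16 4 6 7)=[0, 2, 7, 3, 16, 5, 6, 1, 8, 9, 10, 11, 12, 13, 14, 15, 4]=(1 2 7)(4 16)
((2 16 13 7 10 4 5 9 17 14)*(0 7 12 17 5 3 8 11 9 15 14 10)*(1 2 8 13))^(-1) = (0 7)(1 16 2)(3 4 10 17 12 13)(5 9 11 8 14 15) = ((0 7)(1 2 16)(3 13 12 17 10 4)(5 15 14 8 11 9))^(-1)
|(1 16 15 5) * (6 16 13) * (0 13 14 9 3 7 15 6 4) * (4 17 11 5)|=|(0 13 17 11 5 1 14 9 3 7 15 4)(6 16)|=12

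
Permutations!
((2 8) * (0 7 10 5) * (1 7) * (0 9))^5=(0 9 5 10 7 1)(2 8)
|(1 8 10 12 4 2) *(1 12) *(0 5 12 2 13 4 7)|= 12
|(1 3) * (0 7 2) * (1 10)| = |(0 7 2)(1 3 10)| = 3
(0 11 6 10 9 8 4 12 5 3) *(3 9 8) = [11, 1, 2, 0, 12, 9, 10, 7, 4, 3, 8, 6, 5] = (0 11 6 10 8 4 12 5 9 3)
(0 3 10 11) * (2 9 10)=(0 3 2 9 10 11)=[3, 1, 9, 2, 4, 5, 6, 7, 8, 10, 11, 0]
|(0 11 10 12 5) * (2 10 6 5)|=12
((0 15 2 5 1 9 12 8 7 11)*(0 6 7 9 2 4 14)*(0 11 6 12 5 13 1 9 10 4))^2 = (15)(1 13 2)(4 11 8)(10 14 12)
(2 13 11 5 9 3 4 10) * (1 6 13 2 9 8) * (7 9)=(1 6 13 11 5 8)(3 4 10 7 9)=[0, 6, 2, 4, 10, 8, 13, 9, 1, 3, 7, 5, 12, 11]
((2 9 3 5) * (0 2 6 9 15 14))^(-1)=((0 2 15 14)(3 5 6 9))^(-1)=(0 14 15 2)(3 9 6 5)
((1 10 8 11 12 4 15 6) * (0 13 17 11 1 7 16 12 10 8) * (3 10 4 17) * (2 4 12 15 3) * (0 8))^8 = ((0 13 2 4 3 10 8 1)(6 7 16 15)(11 12 17))^8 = (11 17 12)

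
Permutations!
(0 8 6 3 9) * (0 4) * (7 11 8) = (0 7 11 8 6 3 9 4) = [7, 1, 2, 9, 0, 5, 3, 11, 6, 4, 10, 8]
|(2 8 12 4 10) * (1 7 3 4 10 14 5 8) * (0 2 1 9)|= 9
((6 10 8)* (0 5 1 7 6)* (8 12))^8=(12)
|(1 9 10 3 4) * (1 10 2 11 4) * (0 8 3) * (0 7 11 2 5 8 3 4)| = |(0 3 1 9 5 8 4 10 7 11)| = 10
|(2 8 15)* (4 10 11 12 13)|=15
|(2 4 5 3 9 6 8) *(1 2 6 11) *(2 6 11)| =|(1 6 8 11)(2 4 5 3 9)| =20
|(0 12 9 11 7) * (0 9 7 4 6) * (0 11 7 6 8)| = |(0 12 6 11 4 8)(7 9)| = 6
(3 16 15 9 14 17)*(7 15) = (3 16 7 15 9 14 17) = [0, 1, 2, 16, 4, 5, 6, 15, 8, 14, 10, 11, 12, 13, 17, 9, 7, 3]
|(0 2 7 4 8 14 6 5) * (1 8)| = |(0 2 7 4 1 8 14 6 5)| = 9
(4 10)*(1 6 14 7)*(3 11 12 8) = (1 6 14 7)(3 11 12 8)(4 10) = [0, 6, 2, 11, 10, 5, 14, 1, 3, 9, 4, 12, 8, 13, 7]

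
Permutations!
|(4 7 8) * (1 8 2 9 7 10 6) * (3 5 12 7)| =|(1 8 4 10 6)(2 9 3 5 12 7)| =30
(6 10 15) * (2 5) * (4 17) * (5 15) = [0, 1, 15, 3, 17, 2, 10, 7, 8, 9, 5, 11, 12, 13, 14, 6, 16, 4] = (2 15 6 10 5)(4 17)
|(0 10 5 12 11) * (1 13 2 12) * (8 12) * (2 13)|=8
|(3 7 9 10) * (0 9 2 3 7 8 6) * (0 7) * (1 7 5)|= 21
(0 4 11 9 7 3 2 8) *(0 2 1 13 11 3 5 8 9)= (0 4 3 1 13 11)(2 9 7 5 8)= [4, 13, 9, 1, 3, 8, 6, 5, 2, 7, 10, 0, 12, 11]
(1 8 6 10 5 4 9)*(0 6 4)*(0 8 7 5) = (0 6 10)(1 7 5 8 4 9) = [6, 7, 2, 3, 9, 8, 10, 5, 4, 1, 0]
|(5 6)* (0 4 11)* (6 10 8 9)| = 15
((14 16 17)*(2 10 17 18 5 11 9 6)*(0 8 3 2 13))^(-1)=(0 13 6 9 11 5 18 16 14 17 10 2 3 8)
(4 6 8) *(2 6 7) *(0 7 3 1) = (0 7 2 6 8 4 3 1) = [7, 0, 6, 1, 3, 5, 8, 2, 4]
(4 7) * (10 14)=[0, 1, 2, 3, 7, 5, 6, 4, 8, 9, 14, 11, 12, 13, 10]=(4 7)(10 14)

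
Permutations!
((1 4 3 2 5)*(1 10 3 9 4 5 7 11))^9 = (1 10 2 11 5 3 7)(4 9)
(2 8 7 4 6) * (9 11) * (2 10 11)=(2 8 7 4 6 10 11 9)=[0, 1, 8, 3, 6, 5, 10, 4, 7, 2, 11, 9]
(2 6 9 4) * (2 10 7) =[0, 1, 6, 3, 10, 5, 9, 2, 8, 4, 7] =(2 6 9 4 10 7)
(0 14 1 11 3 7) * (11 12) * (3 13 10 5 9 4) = (0 14 1 12 11 13 10 5 9 4 3 7) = [14, 12, 2, 7, 3, 9, 6, 0, 8, 4, 5, 13, 11, 10, 1]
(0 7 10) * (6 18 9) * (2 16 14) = (0 7 10)(2 16 14)(6 18 9) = [7, 1, 16, 3, 4, 5, 18, 10, 8, 6, 0, 11, 12, 13, 2, 15, 14, 17, 9]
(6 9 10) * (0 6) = [6, 1, 2, 3, 4, 5, 9, 7, 8, 10, 0] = (0 6 9 10)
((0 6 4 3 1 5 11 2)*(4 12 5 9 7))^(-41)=(0 6 12 5 11 2)(1 3 4 7 9)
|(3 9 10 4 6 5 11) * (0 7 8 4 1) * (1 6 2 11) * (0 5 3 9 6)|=8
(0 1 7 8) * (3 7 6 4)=[1, 6, 2, 7, 3, 5, 4, 8, 0]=(0 1 6 4 3 7 8)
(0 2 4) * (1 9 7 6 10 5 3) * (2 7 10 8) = (0 7 6 8 2 4)(1 9 10 5 3) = [7, 9, 4, 1, 0, 3, 8, 6, 2, 10, 5]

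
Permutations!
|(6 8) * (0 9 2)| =6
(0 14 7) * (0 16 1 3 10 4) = [14, 3, 2, 10, 0, 5, 6, 16, 8, 9, 4, 11, 12, 13, 7, 15, 1] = (0 14 7 16 1 3 10 4)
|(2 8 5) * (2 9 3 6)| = 6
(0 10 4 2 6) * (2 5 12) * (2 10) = (0 2 6)(4 5 12 10) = [2, 1, 6, 3, 5, 12, 0, 7, 8, 9, 4, 11, 10]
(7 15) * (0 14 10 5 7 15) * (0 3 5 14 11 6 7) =(15)(0 11 6 7 3 5)(10 14) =[11, 1, 2, 5, 4, 0, 7, 3, 8, 9, 14, 6, 12, 13, 10, 15]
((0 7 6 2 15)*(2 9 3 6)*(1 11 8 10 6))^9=((0 7 2 15)(1 11 8 10 6 9 3))^9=(0 7 2 15)(1 8 6 3 11 10 9)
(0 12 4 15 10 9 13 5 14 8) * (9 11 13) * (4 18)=[12, 1, 2, 3, 15, 14, 6, 7, 0, 9, 11, 13, 18, 5, 8, 10, 16, 17, 4]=(0 12 18 4 15 10 11 13 5 14 8)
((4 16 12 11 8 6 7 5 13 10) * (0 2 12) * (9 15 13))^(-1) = (0 16 4 10 13 15 9 5 7 6 8 11 12 2)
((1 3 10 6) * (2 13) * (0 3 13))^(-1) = (0 2 13 1 6 10 3)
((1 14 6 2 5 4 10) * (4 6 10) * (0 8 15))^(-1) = ((0 8 15)(1 14 10)(2 5 6))^(-1) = (0 15 8)(1 10 14)(2 6 5)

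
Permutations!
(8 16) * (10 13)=(8 16)(10 13)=[0, 1, 2, 3, 4, 5, 6, 7, 16, 9, 13, 11, 12, 10, 14, 15, 8]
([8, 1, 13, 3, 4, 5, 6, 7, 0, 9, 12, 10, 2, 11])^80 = [0, 1, 2, 3, 4, 5, 6, 7, 8, 9, 10, 11, 12, 13]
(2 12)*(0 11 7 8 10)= [11, 1, 12, 3, 4, 5, 6, 8, 10, 9, 0, 7, 2]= (0 11 7 8 10)(2 12)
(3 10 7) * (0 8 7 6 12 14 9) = (0 8 7 3 10 6 12 14 9) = [8, 1, 2, 10, 4, 5, 12, 3, 7, 0, 6, 11, 14, 13, 9]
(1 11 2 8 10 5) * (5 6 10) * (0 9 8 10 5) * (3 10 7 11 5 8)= (0 9 3 10 6 8)(1 5)(2 7 11)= [9, 5, 7, 10, 4, 1, 8, 11, 0, 3, 6, 2]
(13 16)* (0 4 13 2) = (0 4 13 16 2) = [4, 1, 0, 3, 13, 5, 6, 7, 8, 9, 10, 11, 12, 16, 14, 15, 2]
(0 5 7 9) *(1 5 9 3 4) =(0 9)(1 5 7 3 4) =[9, 5, 2, 4, 1, 7, 6, 3, 8, 0]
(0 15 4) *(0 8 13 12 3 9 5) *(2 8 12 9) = (0 15 4 12 3 2 8 13 9 5) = [15, 1, 8, 2, 12, 0, 6, 7, 13, 5, 10, 11, 3, 9, 14, 4]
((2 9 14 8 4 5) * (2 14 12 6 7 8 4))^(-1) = (2 8 7 6 12 9)(4 14 5)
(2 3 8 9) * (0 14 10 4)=[14, 1, 3, 8, 0, 5, 6, 7, 9, 2, 4, 11, 12, 13, 10]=(0 14 10 4)(2 3 8 9)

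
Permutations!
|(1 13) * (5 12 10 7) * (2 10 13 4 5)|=15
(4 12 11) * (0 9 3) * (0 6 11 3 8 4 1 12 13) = [9, 12, 2, 6, 13, 5, 11, 7, 4, 8, 10, 1, 3, 0] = (0 9 8 4 13)(1 12 3 6 11)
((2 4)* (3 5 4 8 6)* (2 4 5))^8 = ((2 8 6 3))^8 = (8)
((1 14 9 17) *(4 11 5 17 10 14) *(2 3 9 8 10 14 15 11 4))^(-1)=((1 2 3 9 14 8 10 15 11 5 17))^(-1)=(1 17 5 11 15 10 8 14 9 3 2)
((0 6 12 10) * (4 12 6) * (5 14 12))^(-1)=(0 10 12 14 5 4)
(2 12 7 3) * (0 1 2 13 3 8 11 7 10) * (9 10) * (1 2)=(0 2 12 9 10)(3 13)(7 8 11)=[2, 1, 12, 13, 4, 5, 6, 8, 11, 10, 0, 7, 9, 3]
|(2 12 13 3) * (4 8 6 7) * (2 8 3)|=|(2 12 13)(3 8 6 7 4)|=15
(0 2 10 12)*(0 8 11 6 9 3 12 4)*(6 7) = (0 2 10 4)(3 12 8 11 7 6 9) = [2, 1, 10, 12, 0, 5, 9, 6, 11, 3, 4, 7, 8]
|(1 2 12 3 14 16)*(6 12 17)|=8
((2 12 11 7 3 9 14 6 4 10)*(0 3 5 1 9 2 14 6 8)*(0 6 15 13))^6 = (0 5 3 1 2 9 12 15 11 13 7)(4 10 14 8 6)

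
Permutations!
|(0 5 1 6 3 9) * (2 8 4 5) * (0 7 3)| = 21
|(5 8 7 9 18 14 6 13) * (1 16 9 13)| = |(1 16 9 18 14 6)(5 8 7 13)| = 12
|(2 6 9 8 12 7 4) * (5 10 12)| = |(2 6 9 8 5 10 12 7 4)| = 9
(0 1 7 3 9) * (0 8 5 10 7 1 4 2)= [4, 1, 0, 9, 2, 10, 6, 3, 5, 8, 7]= (0 4 2)(3 9 8 5 10 7)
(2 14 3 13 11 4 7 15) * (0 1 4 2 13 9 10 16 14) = (0 1 4 7 15 13 11 2)(3 9 10 16 14) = [1, 4, 0, 9, 7, 5, 6, 15, 8, 10, 16, 2, 12, 11, 3, 13, 14]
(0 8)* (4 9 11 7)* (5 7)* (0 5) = (0 8 5 7 4 9 11) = [8, 1, 2, 3, 9, 7, 6, 4, 5, 11, 10, 0]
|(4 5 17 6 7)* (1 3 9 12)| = 20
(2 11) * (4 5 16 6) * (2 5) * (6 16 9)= (16)(2 11 5 9 6 4)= [0, 1, 11, 3, 2, 9, 4, 7, 8, 6, 10, 5, 12, 13, 14, 15, 16]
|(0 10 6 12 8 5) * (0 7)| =|(0 10 6 12 8 5 7)| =7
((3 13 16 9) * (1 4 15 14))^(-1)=(1 14 15 4)(3 9 16 13)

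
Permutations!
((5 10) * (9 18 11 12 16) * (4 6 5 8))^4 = (4 8 10 5 6)(9 16 12 11 18)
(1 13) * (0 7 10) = (0 7 10)(1 13) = [7, 13, 2, 3, 4, 5, 6, 10, 8, 9, 0, 11, 12, 1]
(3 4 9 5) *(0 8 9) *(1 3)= [8, 3, 2, 4, 0, 1, 6, 7, 9, 5]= (0 8 9 5 1 3 4)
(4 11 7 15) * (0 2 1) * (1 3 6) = [2, 0, 3, 6, 11, 5, 1, 15, 8, 9, 10, 7, 12, 13, 14, 4] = (0 2 3 6 1)(4 11 7 15)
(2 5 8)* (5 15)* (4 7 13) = (2 15 5 8)(4 7 13) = [0, 1, 15, 3, 7, 8, 6, 13, 2, 9, 10, 11, 12, 4, 14, 5]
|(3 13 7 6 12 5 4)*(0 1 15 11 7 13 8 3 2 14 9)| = 12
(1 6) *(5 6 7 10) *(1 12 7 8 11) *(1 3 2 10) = (1 8 11 3 2 10 5 6 12 7) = [0, 8, 10, 2, 4, 6, 12, 1, 11, 9, 5, 3, 7]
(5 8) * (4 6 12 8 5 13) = (4 6 12 8 13) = [0, 1, 2, 3, 6, 5, 12, 7, 13, 9, 10, 11, 8, 4]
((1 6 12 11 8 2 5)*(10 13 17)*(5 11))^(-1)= ((1 6 12 5)(2 11 8)(10 13 17))^(-1)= (1 5 12 6)(2 8 11)(10 17 13)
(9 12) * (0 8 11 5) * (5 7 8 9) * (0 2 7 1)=(0 9 12 5 2 7 8 11 1)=[9, 0, 7, 3, 4, 2, 6, 8, 11, 12, 10, 1, 5]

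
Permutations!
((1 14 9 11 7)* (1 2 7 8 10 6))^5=((1 14 9 11 8 10 6)(2 7))^5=(1 10 11 14 6 8 9)(2 7)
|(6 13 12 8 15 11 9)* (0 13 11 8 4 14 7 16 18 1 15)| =|(0 13 12 4 14 7 16 18 1 15 8)(6 11 9)| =33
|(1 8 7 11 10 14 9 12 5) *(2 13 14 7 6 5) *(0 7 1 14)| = |(0 7 11 10 1 8 6 5 14 9 12 2 13)| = 13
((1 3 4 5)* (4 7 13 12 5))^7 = (1 3 7 13 12 5)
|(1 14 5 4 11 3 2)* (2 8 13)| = |(1 14 5 4 11 3 8 13 2)| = 9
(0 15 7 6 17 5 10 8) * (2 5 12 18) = (0 15 7 6 17 12 18 2 5 10 8) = [15, 1, 5, 3, 4, 10, 17, 6, 0, 9, 8, 11, 18, 13, 14, 7, 16, 12, 2]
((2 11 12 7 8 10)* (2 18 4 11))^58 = (4 12 8 18 11 7 10)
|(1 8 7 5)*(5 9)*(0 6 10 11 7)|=|(0 6 10 11 7 9 5 1 8)|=9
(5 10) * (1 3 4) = (1 3 4)(5 10) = [0, 3, 2, 4, 1, 10, 6, 7, 8, 9, 5]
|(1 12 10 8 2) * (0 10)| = |(0 10 8 2 1 12)| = 6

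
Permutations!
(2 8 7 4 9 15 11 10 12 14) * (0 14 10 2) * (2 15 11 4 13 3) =(0 14)(2 8 7 13 3)(4 9 11 15)(10 12) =[14, 1, 8, 2, 9, 5, 6, 13, 7, 11, 12, 15, 10, 3, 0, 4]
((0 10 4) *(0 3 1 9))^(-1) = (0 9 1 3 4 10)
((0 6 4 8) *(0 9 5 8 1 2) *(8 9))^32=((0 6 4 1 2)(5 9))^32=(9)(0 4 2 6 1)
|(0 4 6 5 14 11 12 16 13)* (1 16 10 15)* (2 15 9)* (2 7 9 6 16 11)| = 36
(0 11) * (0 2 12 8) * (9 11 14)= (0 14 9 11 2 12 8)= [14, 1, 12, 3, 4, 5, 6, 7, 0, 11, 10, 2, 8, 13, 9]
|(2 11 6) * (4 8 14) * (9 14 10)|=|(2 11 6)(4 8 10 9 14)|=15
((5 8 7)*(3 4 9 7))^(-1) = ((3 4 9 7 5 8))^(-1) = (3 8 5 7 9 4)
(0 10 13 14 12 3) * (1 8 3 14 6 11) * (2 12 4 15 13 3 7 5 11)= (0 10 3)(1 8 7 5 11)(2 12 14 4 15 13 6)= [10, 8, 12, 0, 15, 11, 2, 5, 7, 9, 3, 1, 14, 6, 4, 13]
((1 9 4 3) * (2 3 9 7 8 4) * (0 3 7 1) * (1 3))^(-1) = ((0 1 3)(2 7 8 4 9))^(-1) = (0 3 1)(2 9 4 8 7)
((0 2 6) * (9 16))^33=((0 2 6)(9 16))^33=(9 16)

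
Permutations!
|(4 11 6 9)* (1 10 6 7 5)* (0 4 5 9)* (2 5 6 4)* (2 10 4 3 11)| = 28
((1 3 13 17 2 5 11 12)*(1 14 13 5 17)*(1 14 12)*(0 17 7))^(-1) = (0 7 2 17)(1 11 5 3)(13 14)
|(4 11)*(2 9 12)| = 6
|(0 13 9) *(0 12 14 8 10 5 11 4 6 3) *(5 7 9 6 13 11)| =6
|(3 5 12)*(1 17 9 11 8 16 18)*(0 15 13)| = 21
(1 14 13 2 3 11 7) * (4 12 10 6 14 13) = (1 13 2 3 11 7)(4 12 10 6 14) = [0, 13, 3, 11, 12, 5, 14, 1, 8, 9, 6, 7, 10, 2, 4]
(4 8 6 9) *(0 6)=(0 6 9 4 8)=[6, 1, 2, 3, 8, 5, 9, 7, 0, 4]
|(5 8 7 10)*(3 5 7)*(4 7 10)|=|(10)(3 5 8)(4 7)|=6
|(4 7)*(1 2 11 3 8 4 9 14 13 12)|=11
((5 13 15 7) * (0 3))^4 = (15)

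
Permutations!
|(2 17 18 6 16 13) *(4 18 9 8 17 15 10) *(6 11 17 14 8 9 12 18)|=28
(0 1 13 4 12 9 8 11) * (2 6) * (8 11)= (0 1 13 4 12 9 11)(2 6)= [1, 13, 6, 3, 12, 5, 2, 7, 8, 11, 10, 0, 9, 4]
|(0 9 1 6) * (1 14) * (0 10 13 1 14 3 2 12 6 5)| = 10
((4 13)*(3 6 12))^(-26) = ((3 6 12)(4 13))^(-26) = (13)(3 6 12)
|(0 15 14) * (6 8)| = 6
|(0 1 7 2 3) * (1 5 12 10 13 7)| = 8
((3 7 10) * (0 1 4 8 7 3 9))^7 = (10)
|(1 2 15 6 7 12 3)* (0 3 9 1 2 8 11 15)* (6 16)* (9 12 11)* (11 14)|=|(0 3 2)(1 8 9)(6 7 14 11 15 16)|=6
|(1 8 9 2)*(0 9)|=|(0 9 2 1 8)|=5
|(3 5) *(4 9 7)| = 6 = |(3 5)(4 9 7)|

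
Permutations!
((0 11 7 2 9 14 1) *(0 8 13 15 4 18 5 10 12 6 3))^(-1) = (0 3 6 12 10 5 18 4 15 13 8 1 14 9 2 7 11)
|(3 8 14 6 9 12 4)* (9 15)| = |(3 8 14 6 15 9 12 4)| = 8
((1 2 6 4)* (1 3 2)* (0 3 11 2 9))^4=(11)(0 3 9)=((0 3 9)(2 6 4 11))^4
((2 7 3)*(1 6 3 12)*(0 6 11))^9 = (0 6 3 2 7 12 1 11)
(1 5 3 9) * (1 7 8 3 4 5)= (3 9 7 8)(4 5)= [0, 1, 2, 9, 5, 4, 6, 8, 3, 7]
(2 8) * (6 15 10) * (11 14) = [0, 1, 8, 3, 4, 5, 15, 7, 2, 9, 6, 14, 12, 13, 11, 10] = (2 8)(6 15 10)(11 14)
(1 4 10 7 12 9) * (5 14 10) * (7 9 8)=[0, 4, 2, 3, 5, 14, 6, 12, 7, 1, 9, 11, 8, 13, 10]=(1 4 5 14 10 9)(7 12 8)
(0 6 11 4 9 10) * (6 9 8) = [9, 1, 2, 3, 8, 5, 11, 7, 6, 10, 0, 4] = (0 9 10)(4 8 6 11)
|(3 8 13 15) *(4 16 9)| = |(3 8 13 15)(4 16 9)| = 12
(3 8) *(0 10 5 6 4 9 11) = (0 10 5 6 4 9 11)(3 8) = [10, 1, 2, 8, 9, 6, 4, 7, 3, 11, 5, 0]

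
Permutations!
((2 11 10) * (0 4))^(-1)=((0 4)(2 11 10))^(-1)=(0 4)(2 10 11)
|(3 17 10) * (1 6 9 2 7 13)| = |(1 6 9 2 7 13)(3 17 10)| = 6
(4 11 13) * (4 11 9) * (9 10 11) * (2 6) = (2 6)(4 10 11 13 9) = [0, 1, 6, 3, 10, 5, 2, 7, 8, 4, 11, 13, 12, 9]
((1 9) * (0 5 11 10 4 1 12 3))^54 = (12)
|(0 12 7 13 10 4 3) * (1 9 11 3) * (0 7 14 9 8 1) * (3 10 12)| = |(0 3 7 13 12 14 9 11 10 4)(1 8)| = 10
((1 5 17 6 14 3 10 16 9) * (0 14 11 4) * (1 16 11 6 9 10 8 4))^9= (0 4 8 3 14)(1 17 16 11 5 9 10)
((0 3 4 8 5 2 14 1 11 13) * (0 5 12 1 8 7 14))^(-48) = (14)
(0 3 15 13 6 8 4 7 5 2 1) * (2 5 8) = (0 3 15 13 6 2 1)(4 7 8) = [3, 0, 1, 15, 7, 5, 2, 8, 4, 9, 10, 11, 12, 6, 14, 13]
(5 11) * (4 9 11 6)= (4 9 11 5 6)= [0, 1, 2, 3, 9, 6, 4, 7, 8, 11, 10, 5]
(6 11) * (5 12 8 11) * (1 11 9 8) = [0, 11, 2, 3, 4, 12, 5, 7, 9, 8, 10, 6, 1] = (1 11 6 5 12)(8 9)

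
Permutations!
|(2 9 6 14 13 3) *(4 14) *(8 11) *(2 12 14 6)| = 4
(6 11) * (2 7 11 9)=(2 7 11 6 9)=[0, 1, 7, 3, 4, 5, 9, 11, 8, 2, 10, 6]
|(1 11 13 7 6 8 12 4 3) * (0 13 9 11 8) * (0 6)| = 30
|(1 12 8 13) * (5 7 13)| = 6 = |(1 12 8 5 7 13)|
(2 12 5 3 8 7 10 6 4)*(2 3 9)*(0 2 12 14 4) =[2, 1, 14, 8, 3, 9, 0, 10, 7, 12, 6, 11, 5, 13, 4] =(0 2 14 4 3 8 7 10 6)(5 9 12)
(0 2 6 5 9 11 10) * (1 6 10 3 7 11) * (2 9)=(0 9 1 6 5 2 10)(3 7 11)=[9, 6, 10, 7, 4, 2, 5, 11, 8, 1, 0, 3]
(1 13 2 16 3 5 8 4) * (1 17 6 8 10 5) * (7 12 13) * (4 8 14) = (1 7 12 13 2 16 3)(4 17 6 14)(5 10) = [0, 7, 16, 1, 17, 10, 14, 12, 8, 9, 5, 11, 13, 2, 4, 15, 3, 6]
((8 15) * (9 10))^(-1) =((8 15)(9 10))^(-1) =(8 15)(9 10)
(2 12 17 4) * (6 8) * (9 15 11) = (2 12 17 4)(6 8)(9 15 11) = [0, 1, 12, 3, 2, 5, 8, 7, 6, 15, 10, 9, 17, 13, 14, 11, 16, 4]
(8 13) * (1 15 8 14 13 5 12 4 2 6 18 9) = (1 15 8 5 12 4 2 6 18 9)(13 14) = [0, 15, 6, 3, 2, 12, 18, 7, 5, 1, 10, 11, 4, 14, 13, 8, 16, 17, 9]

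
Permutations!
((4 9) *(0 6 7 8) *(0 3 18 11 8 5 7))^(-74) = (3 11)(8 18)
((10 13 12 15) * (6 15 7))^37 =((6 15 10 13 12 7))^37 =(6 15 10 13 12 7)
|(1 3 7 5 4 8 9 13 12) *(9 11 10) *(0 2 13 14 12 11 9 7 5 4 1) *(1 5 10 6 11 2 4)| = 12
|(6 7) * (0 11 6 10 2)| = |(0 11 6 7 10 2)| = 6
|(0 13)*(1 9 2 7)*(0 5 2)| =|(0 13 5 2 7 1 9)| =7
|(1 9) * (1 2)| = |(1 9 2)| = 3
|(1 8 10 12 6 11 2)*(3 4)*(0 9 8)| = 18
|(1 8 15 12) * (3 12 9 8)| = 3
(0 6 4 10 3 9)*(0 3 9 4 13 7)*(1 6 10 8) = [10, 6, 2, 4, 8, 5, 13, 0, 1, 3, 9, 11, 12, 7] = (0 10 9 3 4 8 1 6 13 7)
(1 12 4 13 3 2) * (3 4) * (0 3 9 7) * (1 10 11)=[3, 12, 10, 2, 13, 5, 6, 0, 8, 7, 11, 1, 9, 4]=(0 3 2 10 11 1 12 9 7)(4 13)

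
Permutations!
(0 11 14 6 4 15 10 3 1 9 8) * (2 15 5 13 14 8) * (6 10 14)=(0 11 8)(1 9 2 15 14 10 3)(4 5 13 6)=[11, 9, 15, 1, 5, 13, 4, 7, 0, 2, 3, 8, 12, 6, 10, 14]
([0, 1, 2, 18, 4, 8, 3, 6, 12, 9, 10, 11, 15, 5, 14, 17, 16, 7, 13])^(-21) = (3 6 7 17 15 12 8 5 13 18)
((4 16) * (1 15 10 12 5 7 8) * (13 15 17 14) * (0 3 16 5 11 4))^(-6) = (1 12)(4 14)(5 13)(7 15)(8 10)(11 17)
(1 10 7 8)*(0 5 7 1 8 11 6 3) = (0 5 7 11 6 3)(1 10) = [5, 10, 2, 0, 4, 7, 3, 11, 8, 9, 1, 6]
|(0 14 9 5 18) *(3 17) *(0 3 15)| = 8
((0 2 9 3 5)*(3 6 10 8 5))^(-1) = ((0 2 9 6 10 8 5))^(-1) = (0 5 8 10 6 9 2)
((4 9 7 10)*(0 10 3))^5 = (0 3 7 9 4 10)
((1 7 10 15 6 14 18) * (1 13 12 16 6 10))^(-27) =(1 7)(6 13)(10 15)(12 14)(16 18)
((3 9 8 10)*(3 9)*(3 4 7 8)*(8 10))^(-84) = (3 4 7 10 9)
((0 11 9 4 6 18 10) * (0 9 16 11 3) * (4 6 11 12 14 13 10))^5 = (0 3)(4 13)(6 12)(9 16)(10 11)(14 18)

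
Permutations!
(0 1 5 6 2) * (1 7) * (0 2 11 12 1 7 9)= (0 9)(1 5 6 11 12)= [9, 5, 2, 3, 4, 6, 11, 7, 8, 0, 10, 12, 1]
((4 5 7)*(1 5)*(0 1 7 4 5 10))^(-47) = ((0 1 10)(4 7 5))^(-47) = (0 1 10)(4 7 5)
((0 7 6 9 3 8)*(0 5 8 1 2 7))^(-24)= ((1 2 7 6 9 3)(5 8))^(-24)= (9)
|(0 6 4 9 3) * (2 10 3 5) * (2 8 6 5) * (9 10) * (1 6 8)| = 14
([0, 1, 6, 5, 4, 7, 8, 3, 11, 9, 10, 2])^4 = (11)(3 5 7)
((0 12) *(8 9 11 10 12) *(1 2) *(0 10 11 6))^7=((0 8 9 6)(1 2)(10 12))^7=(0 6 9 8)(1 2)(10 12)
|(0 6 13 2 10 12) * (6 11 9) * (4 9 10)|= |(0 11 10 12)(2 4 9 6 13)|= 20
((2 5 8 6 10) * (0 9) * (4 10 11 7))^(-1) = (0 9)(2 10 4 7 11 6 8 5)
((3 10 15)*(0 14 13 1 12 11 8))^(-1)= (0 8 11 12 1 13 14)(3 15 10)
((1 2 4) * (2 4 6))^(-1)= (1 4)(2 6)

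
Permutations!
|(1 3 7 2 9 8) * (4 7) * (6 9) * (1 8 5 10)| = 9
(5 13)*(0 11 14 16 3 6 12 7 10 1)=(0 11 14 16 3 6 12 7 10 1)(5 13)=[11, 0, 2, 6, 4, 13, 12, 10, 8, 9, 1, 14, 7, 5, 16, 15, 3]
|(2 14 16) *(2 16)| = 2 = |(16)(2 14)|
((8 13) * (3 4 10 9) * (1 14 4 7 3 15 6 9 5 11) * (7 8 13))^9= ((1 14 4 10 5 11)(3 8 7)(6 9 15))^9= (15)(1 10)(4 11)(5 14)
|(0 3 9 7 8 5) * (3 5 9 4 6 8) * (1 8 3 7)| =6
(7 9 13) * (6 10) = [0, 1, 2, 3, 4, 5, 10, 9, 8, 13, 6, 11, 12, 7] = (6 10)(7 9 13)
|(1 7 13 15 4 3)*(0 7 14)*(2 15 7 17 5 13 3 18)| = 8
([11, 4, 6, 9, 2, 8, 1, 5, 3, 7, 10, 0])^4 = [0, 1, 2, 8, 4, 7, 6, 9, 5, 3, 10, 11]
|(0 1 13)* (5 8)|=|(0 1 13)(5 8)|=6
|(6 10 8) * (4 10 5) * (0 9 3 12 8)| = 9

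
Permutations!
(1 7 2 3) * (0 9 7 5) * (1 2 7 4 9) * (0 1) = (1 5)(2 3)(4 9) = [0, 5, 3, 2, 9, 1, 6, 7, 8, 4]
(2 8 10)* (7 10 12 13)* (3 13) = (2 8 12 3 13 7 10) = [0, 1, 8, 13, 4, 5, 6, 10, 12, 9, 2, 11, 3, 7]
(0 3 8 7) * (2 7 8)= (8)(0 3 2 7)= [3, 1, 7, 2, 4, 5, 6, 0, 8]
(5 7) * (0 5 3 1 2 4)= (0 5 7 3 1 2 4)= [5, 2, 4, 1, 0, 7, 6, 3]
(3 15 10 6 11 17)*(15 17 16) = (3 17)(6 11 16 15 10) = [0, 1, 2, 17, 4, 5, 11, 7, 8, 9, 6, 16, 12, 13, 14, 10, 15, 3]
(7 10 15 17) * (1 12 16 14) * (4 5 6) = (1 12 16 14)(4 5 6)(7 10 15 17) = [0, 12, 2, 3, 5, 6, 4, 10, 8, 9, 15, 11, 16, 13, 1, 17, 14, 7]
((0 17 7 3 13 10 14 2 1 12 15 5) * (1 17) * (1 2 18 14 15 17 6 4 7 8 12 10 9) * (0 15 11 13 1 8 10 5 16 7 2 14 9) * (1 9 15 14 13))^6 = (1 7 10 15 12 14 9)(3 11 16 17 18 8 5)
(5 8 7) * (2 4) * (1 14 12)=(1 14 12)(2 4)(5 8 7)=[0, 14, 4, 3, 2, 8, 6, 5, 7, 9, 10, 11, 1, 13, 12]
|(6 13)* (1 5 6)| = 4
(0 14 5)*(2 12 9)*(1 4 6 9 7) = (0 14 5)(1 4 6 9 2 12 7) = [14, 4, 12, 3, 6, 0, 9, 1, 8, 2, 10, 11, 7, 13, 5]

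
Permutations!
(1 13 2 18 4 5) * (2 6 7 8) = [0, 13, 18, 3, 5, 1, 7, 8, 2, 9, 10, 11, 12, 6, 14, 15, 16, 17, 4] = (1 13 6 7 8 2 18 4 5)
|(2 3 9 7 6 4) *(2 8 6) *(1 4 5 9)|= |(1 4 8 6 5 9 7 2 3)|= 9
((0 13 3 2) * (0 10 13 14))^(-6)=((0 14)(2 10 13 3))^(-6)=(14)(2 13)(3 10)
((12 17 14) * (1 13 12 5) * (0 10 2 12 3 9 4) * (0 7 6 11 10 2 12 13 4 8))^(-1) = (0 8 9 3 13 2)(1 5 14 17 12 10 11 6 7 4)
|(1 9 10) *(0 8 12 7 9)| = 7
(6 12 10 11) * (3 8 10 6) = [0, 1, 2, 8, 4, 5, 12, 7, 10, 9, 11, 3, 6] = (3 8 10 11)(6 12)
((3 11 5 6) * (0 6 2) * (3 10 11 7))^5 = (0 2 5 11 10 6)(3 7)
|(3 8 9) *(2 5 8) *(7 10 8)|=7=|(2 5 7 10 8 9 3)|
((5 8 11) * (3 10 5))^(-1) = (3 11 8 5 10)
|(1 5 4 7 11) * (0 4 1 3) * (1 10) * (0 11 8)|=12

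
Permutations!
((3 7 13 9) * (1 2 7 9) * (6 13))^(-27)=(1 6 2 13 7)(3 9)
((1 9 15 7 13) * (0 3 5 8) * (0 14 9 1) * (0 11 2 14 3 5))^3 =((0 5 8 3)(2 14 9 15 7 13 11))^3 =(0 3 8 5)(2 15 11 9 13 14 7)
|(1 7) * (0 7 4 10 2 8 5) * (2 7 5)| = 4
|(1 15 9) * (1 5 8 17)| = 6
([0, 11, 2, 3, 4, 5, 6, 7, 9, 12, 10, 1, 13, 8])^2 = (8 12)(9 13)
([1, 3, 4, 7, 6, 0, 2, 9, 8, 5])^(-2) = (0 9 3)(1 5 7)(2 4 6)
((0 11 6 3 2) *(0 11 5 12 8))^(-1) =(0 8 12 5)(2 3 6 11)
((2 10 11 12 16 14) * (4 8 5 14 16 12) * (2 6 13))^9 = ((16)(2 10 11 4 8 5 14 6 13))^9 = (16)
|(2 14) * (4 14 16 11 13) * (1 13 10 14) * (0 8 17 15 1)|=|(0 8 17 15 1 13 4)(2 16 11 10 14)|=35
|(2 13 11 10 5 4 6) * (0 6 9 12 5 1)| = 28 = |(0 6 2 13 11 10 1)(4 9 12 5)|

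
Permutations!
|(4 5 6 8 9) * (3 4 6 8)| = 6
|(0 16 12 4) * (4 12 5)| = 4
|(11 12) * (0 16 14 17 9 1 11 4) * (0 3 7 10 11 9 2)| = |(0 16 14 17 2)(1 9)(3 7 10 11 12 4)| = 30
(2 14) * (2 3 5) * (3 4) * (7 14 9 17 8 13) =(2 9 17 8 13 7 14 4 3 5) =[0, 1, 9, 5, 3, 2, 6, 14, 13, 17, 10, 11, 12, 7, 4, 15, 16, 8]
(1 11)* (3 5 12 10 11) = (1 3 5 12 10 11) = [0, 3, 2, 5, 4, 12, 6, 7, 8, 9, 11, 1, 10]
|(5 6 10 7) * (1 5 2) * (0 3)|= |(0 3)(1 5 6 10 7 2)|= 6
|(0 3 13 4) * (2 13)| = 5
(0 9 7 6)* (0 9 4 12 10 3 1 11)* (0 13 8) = (0 4 12 10 3 1 11 13 8)(6 9 7) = [4, 11, 2, 1, 12, 5, 9, 6, 0, 7, 3, 13, 10, 8]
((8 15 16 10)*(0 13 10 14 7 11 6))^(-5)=(0 16)(6 15)(7 10)(8 11)(13 14)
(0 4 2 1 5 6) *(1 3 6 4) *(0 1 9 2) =[9, 5, 3, 6, 0, 4, 1, 7, 8, 2] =(0 9 2 3 6 1 5 4)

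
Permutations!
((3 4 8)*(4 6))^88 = ((3 6 4 8))^88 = (8)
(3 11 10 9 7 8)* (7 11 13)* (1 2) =(1 2)(3 13 7 8)(9 11 10) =[0, 2, 1, 13, 4, 5, 6, 8, 3, 11, 9, 10, 12, 7]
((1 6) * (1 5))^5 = ((1 6 5))^5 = (1 5 6)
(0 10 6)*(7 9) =(0 10 6)(7 9) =[10, 1, 2, 3, 4, 5, 0, 9, 8, 7, 6]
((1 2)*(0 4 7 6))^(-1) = ((0 4 7 6)(1 2))^(-1) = (0 6 7 4)(1 2)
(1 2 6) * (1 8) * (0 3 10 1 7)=(0 3 10 1 2 6 8 7)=[3, 2, 6, 10, 4, 5, 8, 0, 7, 9, 1]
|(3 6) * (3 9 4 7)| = |(3 6 9 4 7)| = 5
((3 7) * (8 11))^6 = (11)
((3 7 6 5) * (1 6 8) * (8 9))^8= ((1 6 5 3 7 9 8))^8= (1 6 5 3 7 9 8)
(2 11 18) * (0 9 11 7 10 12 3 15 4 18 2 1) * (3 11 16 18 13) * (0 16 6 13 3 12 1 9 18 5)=(0 18 9 6 13 12 11 2 7 10 1 16 5)(3 15 4)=[18, 16, 7, 15, 3, 0, 13, 10, 8, 6, 1, 2, 11, 12, 14, 4, 5, 17, 9]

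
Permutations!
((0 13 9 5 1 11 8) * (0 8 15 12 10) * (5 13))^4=((0 5 1 11 15 12 10)(9 13))^4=(0 15 5 12 1 10 11)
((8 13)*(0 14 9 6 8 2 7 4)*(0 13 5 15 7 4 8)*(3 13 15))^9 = (0 14 9 6)(2 4 15 7 8 5 3 13)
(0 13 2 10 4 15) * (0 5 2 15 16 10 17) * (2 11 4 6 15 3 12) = (0 13 3 12 2 17)(4 16 10 6 15 5 11) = [13, 1, 17, 12, 16, 11, 15, 7, 8, 9, 6, 4, 2, 3, 14, 5, 10, 0]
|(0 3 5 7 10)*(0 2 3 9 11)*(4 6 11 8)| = 30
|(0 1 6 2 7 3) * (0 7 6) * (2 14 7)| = 10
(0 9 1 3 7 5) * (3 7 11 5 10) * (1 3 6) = [9, 7, 2, 11, 4, 0, 1, 10, 8, 3, 6, 5] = (0 9 3 11 5)(1 7 10 6)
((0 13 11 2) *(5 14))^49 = ((0 13 11 2)(5 14))^49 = (0 13 11 2)(5 14)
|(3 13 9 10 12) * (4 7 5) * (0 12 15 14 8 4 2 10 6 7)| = |(0 12 3 13 9 6 7 5 2 10 15 14 8 4)| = 14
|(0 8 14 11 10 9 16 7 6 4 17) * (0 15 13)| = 13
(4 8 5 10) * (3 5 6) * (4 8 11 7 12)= [0, 1, 2, 5, 11, 10, 3, 12, 6, 9, 8, 7, 4]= (3 5 10 8 6)(4 11 7 12)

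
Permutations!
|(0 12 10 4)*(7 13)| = |(0 12 10 4)(7 13)| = 4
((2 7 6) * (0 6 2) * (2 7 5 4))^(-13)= (7)(0 6)(2 4 5)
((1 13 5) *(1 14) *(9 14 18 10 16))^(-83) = (1 16 5 14 10 13 9 18)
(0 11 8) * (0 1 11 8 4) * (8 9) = [9, 11, 2, 3, 0, 5, 6, 7, 1, 8, 10, 4] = (0 9 8 1 11 4)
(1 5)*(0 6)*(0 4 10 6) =(1 5)(4 10 6) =[0, 5, 2, 3, 10, 1, 4, 7, 8, 9, 6]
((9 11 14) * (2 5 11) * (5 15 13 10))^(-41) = ((2 15 13 10 5 11 14 9))^(-41) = (2 9 14 11 5 10 13 15)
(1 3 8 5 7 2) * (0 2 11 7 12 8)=[2, 3, 1, 0, 4, 12, 6, 11, 5, 9, 10, 7, 8]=(0 2 1 3)(5 12 8)(7 11)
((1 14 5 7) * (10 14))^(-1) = ((1 10 14 5 7))^(-1) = (1 7 5 14 10)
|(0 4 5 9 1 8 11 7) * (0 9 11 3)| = |(0 4 5 11 7 9 1 8 3)| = 9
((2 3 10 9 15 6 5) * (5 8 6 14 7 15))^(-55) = (6 8)(7 14 15)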